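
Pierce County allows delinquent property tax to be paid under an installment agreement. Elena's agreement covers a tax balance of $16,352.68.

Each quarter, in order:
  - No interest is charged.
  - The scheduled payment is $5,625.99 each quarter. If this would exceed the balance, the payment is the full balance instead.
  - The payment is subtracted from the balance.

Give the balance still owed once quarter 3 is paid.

$0.00

Quarter 1: $16,352.68 − $5,625.99 → $10,726.69
Quarter 2: $10,726.69 − $5,625.99 → $5,100.70
Quarter 3: $5,100.70 − $5,100.70 → $0.00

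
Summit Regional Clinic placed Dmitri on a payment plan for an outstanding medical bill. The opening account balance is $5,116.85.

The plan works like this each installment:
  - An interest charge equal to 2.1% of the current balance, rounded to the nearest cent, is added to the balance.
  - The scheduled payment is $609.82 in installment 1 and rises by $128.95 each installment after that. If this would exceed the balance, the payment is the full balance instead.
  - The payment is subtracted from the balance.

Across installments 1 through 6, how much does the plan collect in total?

$5,543.79

Installment 1: opening $5,116.85; interest $107.45 → $5,224.30; payment $609.82; balance $4,614.48
Installment 2: opening $4,614.48; interest $96.90 → $4,711.38; payment $738.77; balance $3,972.61
Installment 3: opening $3,972.61; interest $83.42 → $4,056.03; payment $867.72; balance $3,188.31
Installment 4: opening $3,188.31; interest $66.95 → $3,255.26; payment $996.67; balance $2,258.59
Installment 5: opening $2,258.59; interest $47.43 → $2,306.02; payment $1,125.62; balance $1,180.40
Installment 6: opening $1,180.40; interest $24.79 → $1,205.19; payment $1,205.19; balance $0.00
Total paid: $5,543.79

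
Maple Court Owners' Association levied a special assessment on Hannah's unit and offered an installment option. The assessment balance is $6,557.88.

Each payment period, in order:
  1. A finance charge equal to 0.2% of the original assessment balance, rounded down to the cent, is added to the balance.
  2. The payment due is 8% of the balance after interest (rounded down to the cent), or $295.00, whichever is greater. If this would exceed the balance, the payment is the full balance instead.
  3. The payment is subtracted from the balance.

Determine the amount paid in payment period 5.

Payment period 1: opening $6,557.88; interest $13.11 → $6,570.99; payment $525.67; balance $6,045.32
Payment period 2: opening $6,045.32; interest $13.11 → $6,058.43; payment $484.67; balance $5,573.76
Payment period 3: opening $5,573.76; interest $13.11 → $5,586.87; payment $446.94; balance $5,139.93
Payment period 4: opening $5,139.93; interest $13.11 → $5,153.04; payment $412.24; balance $4,740.80
Payment period 5: opening $4,740.80; interest $13.11 → $4,753.91; payment $380.31; balance $4,373.60

$380.31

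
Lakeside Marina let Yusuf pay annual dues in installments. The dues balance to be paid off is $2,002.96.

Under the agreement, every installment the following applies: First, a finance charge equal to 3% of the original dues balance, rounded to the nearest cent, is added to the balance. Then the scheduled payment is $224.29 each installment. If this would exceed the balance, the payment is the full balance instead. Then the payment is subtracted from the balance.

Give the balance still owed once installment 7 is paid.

Installment 1: opening $2,002.96; interest $60.09 → $2,063.05; payment $224.29; balance $1,838.76
Installment 2: opening $1,838.76; interest $60.09 → $1,898.85; payment $224.29; balance $1,674.56
Installment 3: opening $1,674.56; interest $60.09 → $1,734.65; payment $224.29; balance $1,510.36
Installment 4: opening $1,510.36; interest $60.09 → $1,570.45; payment $224.29; balance $1,346.16
Installment 5: opening $1,346.16; interest $60.09 → $1,406.25; payment $224.29; balance $1,181.96
Installment 6: opening $1,181.96; interest $60.09 → $1,242.05; payment $224.29; balance $1,017.76
Installment 7: opening $1,017.76; interest $60.09 → $1,077.85; payment $224.29; balance $853.56

$853.56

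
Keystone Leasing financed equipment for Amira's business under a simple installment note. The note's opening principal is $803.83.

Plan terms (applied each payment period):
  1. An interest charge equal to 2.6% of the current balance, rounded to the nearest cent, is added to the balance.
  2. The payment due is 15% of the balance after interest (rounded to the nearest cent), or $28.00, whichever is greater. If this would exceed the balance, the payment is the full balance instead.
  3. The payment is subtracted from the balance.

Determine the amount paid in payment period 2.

$107.89

# | Opening | Interest | Payment | End bal
1 | $803.83 | $20.90 | $123.71 | $701.02
2 | $701.02 | $18.23 | $107.89 | $611.36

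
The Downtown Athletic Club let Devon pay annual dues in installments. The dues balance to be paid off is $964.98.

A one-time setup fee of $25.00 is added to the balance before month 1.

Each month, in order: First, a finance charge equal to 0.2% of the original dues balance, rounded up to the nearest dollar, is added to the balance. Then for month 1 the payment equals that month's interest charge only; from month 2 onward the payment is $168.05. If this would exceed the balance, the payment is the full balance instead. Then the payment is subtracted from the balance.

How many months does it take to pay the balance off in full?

7

Month 1: opening $989.98; interest $2.00 → $991.98; payment $2.00; balance $989.98
Month 2: opening $989.98; interest $2.00 → $991.98; payment $168.05; balance $823.93
Month 3: opening $823.93; interest $2.00 → $825.93; payment $168.05; balance $657.88
Month 4: opening $657.88; interest $2.00 → $659.88; payment $168.05; balance $491.83
Month 5: opening $491.83; interest $2.00 → $493.83; payment $168.05; balance $325.78
Month 6: opening $325.78; interest $2.00 → $327.78; payment $168.05; balance $159.73
Month 7: opening $159.73; interest $2.00 → $161.73; payment $161.73; balance $0.00
Balance reaches $0.00 in month 7.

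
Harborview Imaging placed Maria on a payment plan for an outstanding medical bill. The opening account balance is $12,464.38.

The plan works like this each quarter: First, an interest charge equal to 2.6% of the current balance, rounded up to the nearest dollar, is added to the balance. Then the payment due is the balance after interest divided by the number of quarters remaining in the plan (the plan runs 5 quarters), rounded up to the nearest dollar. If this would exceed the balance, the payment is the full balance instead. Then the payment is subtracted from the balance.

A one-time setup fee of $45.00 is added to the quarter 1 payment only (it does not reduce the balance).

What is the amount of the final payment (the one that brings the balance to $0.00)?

Quarter 1: $12,464.38 +$325.00 interest = $12,789.38; pay $2,558.00 (+ $45.00 fee) → $10,231.38
Quarter 2: $10,231.38 +$267.00 interest = $10,498.38; pay $2,625.00 → $7,873.38
Quarter 3: $7,873.38 +$205.00 interest = $8,078.38; pay $2,693.00 → $5,385.38
Quarter 4: $5,385.38 +$141.00 interest = $5,526.38; pay $2,764.00 → $2,762.38
Quarter 5: $2,762.38 +$72.00 interest = $2,834.38; pay $2,834.38 → $0.00

$2,834.38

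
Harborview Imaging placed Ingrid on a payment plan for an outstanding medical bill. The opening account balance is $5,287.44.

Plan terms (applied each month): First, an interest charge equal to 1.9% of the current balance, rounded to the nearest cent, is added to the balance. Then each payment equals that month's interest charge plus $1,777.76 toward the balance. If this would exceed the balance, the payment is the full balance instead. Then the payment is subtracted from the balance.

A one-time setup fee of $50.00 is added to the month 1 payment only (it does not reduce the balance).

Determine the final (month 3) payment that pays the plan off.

Month 1: opening $5,287.44; interest $100.46 → $5,387.90; payment $1,878.22 (+ $50.00 fee); balance $3,509.68
Month 2: opening $3,509.68; interest $66.68 → $3,576.36; payment $1,844.44; balance $1,731.92
Month 3: opening $1,731.92; interest $32.91 → $1,764.83; payment $1,764.83; balance $0.00

$1,764.83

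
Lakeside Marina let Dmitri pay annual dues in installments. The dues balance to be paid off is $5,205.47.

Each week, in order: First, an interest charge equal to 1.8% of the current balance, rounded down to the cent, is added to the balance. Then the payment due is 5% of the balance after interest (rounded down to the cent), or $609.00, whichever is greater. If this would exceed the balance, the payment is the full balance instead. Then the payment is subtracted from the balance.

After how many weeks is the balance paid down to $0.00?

10

Week 1: $5,205.47 +$93.69 interest = $5,299.16; pay $609.00 → $4,690.16
Week 2: $4,690.16 +$84.42 interest = $4,774.58; pay $609.00 → $4,165.58
Week 3: $4,165.58 +$74.98 interest = $4,240.56; pay $609.00 → $3,631.56
Week 4: $3,631.56 +$65.36 interest = $3,696.92; pay $609.00 → $3,087.92
Week 5: $3,087.92 +$55.58 interest = $3,143.50; pay $609.00 → $2,534.50
Week 6: $2,534.50 +$45.62 interest = $2,580.12; pay $609.00 → $1,971.12
Week 7: $1,971.12 +$35.48 interest = $2,006.60; pay $609.00 → $1,397.60
Week 8: $1,397.60 +$25.15 interest = $1,422.75; pay $609.00 → $813.75
Week 9: $813.75 +$14.64 interest = $828.39; pay $609.00 → $219.39
Week 10: $219.39 +$3.94 interest = $223.33; pay $223.33 → $0.00
Balance reaches $0.00 in week 10.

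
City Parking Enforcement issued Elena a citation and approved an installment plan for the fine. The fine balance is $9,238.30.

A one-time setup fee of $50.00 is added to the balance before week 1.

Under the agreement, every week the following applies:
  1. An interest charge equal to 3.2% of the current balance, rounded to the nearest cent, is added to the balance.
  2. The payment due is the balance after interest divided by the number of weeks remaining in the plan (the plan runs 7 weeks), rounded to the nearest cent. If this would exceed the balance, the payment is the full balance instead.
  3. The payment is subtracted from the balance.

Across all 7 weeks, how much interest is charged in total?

# | Opening | Interest | Payment | End bal
1 | $9,288.30 | $297.23 | $1,369.36 | $8,216.17
2 | $8,216.17 | $262.92 | $1,413.18 | $7,065.91
3 | $7,065.91 | $226.11 | $1,458.40 | $5,833.62
4 | $5,833.62 | $186.68 | $1,505.08 | $4,515.22
5 | $4,515.22 | $144.49 | $1,553.24 | $3,106.47
6 | $3,106.47 | $99.41 | $1,602.94 | $1,602.94
7 | $1,602.94 | $51.29 | $1,654.23 | $0.00
Total interest: $297.23 + $262.92 + $226.11 + $186.68 + $144.49 + $99.41 + $51.29 = $1,268.13

$1,268.13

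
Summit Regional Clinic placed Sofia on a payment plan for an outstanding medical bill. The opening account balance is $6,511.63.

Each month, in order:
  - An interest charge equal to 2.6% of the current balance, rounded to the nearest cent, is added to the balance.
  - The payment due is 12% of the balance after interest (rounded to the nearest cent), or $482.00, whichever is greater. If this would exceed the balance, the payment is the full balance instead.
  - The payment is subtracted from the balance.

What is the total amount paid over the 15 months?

$7,747.33

# | Opening | Interest | Payment | End bal
1 | $6,511.63 | $169.30 | $801.71 | $5,879.22
2 | $5,879.22 | $152.86 | $723.85 | $5,308.23
3 | $5,308.23 | $138.01 | $653.55 | $4,792.69
4 | $4,792.69 | $124.61 | $590.08 | $4,327.22
5 | $4,327.22 | $112.51 | $532.77 | $3,906.96
6 | $3,906.96 | $101.58 | $482.00 | $3,526.54
7 | $3,526.54 | $91.69 | $482.00 | $3,136.23
8 | $3,136.23 | $81.54 | $482.00 | $2,735.77
9 | $2,735.77 | $71.13 | $482.00 | $2,324.90
10 | $2,324.90 | $60.45 | $482.00 | $1,903.35
11 | $1,903.35 | $49.49 | $482.00 | $1,470.84
12 | $1,470.84 | $38.24 | $482.00 | $1,027.08
13 | $1,027.08 | $26.70 | $482.00 | $571.78
14 | $571.78 | $14.87 | $482.00 | $104.65
15 | $104.65 | $2.72 | $107.37 | $0.00
Total paid: $7,747.33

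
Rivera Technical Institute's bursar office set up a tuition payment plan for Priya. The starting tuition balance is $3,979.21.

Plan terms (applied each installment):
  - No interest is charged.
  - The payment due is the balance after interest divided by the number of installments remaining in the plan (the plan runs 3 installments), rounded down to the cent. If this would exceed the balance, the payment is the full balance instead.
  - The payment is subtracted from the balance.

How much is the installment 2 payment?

$1,326.40

# | Opening | Payment | End bal
1 | $3,979.21 | $1,326.40 | $2,652.81
2 | $2,652.81 | $1,326.40 | $1,326.41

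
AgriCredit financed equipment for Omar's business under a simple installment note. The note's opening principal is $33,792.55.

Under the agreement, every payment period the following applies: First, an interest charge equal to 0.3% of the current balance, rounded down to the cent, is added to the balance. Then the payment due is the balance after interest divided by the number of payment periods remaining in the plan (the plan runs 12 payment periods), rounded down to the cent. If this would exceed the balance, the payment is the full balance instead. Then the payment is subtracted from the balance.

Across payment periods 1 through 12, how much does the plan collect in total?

Payment period 1: opening $33,792.55; interest $101.37 → $33,893.92; payment $2,824.49; balance $31,069.43
Payment period 2: opening $31,069.43; interest $93.20 → $31,162.63; payment $2,832.96; balance $28,329.67
Payment period 3: opening $28,329.67; interest $84.98 → $28,414.65; payment $2,841.46; balance $25,573.19
Payment period 4: opening $25,573.19; interest $76.71 → $25,649.90; payment $2,849.98; balance $22,799.92
Payment period 5: opening $22,799.92; interest $68.39 → $22,868.31; payment $2,858.53; balance $20,009.78
Payment period 6: opening $20,009.78; interest $60.02 → $20,069.80; payment $2,867.11; balance $17,202.69
Payment period 7: opening $17,202.69; interest $51.60 → $17,254.29; payment $2,875.71; balance $14,378.58
Payment period 8: opening $14,378.58; interest $43.13 → $14,421.71; payment $2,884.34; balance $11,537.37
Payment period 9: opening $11,537.37; interest $34.61 → $11,571.98; payment $2,892.99; balance $8,678.99
Payment period 10: opening $8,678.99; interest $26.03 → $8,705.02; payment $2,901.67; balance $5,803.35
Payment period 11: opening $5,803.35; interest $17.41 → $5,820.76; payment $2,910.38; balance $2,910.38
Payment period 12: opening $2,910.38; interest $8.73 → $2,919.11; payment $2,919.11; balance $0.00
Total paid: $34,458.73

$34,458.73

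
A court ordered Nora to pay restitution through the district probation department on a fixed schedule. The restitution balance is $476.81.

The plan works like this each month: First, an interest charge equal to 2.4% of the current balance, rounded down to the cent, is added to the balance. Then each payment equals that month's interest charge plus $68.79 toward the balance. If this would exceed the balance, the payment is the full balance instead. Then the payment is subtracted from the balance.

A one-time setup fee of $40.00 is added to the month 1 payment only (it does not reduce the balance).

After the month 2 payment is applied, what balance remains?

# | Opening | Interest | Payment | Fee | End bal
1 | $476.81 | $11.44 | $80.23 | $40.00 | $408.02
2 | $408.02 | $9.79 | $78.58 | — | $339.23

$339.23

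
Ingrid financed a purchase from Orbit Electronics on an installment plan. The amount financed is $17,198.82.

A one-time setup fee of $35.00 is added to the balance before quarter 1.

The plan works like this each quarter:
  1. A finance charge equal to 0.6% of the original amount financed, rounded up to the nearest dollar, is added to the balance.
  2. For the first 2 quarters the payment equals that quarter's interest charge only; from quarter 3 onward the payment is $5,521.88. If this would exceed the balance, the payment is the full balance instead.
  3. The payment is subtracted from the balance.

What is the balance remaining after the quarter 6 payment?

$0.00

Quarter 1: $17,233.82 +$104.00 interest = $17,337.82; pay $104.00 → $17,233.82
Quarter 2: $17,233.82 +$104.00 interest = $17,337.82; pay $104.00 → $17,233.82
Quarter 3: $17,233.82 +$104.00 interest = $17,337.82; pay $5,521.88 → $11,815.94
Quarter 4: $11,815.94 +$104.00 interest = $11,919.94; pay $5,521.88 → $6,398.06
Quarter 5: $6,398.06 +$104.00 interest = $6,502.06; pay $5,521.88 → $980.18
Quarter 6: $980.18 +$104.00 interest = $1,084.18; pay $1,084.18 → $0.00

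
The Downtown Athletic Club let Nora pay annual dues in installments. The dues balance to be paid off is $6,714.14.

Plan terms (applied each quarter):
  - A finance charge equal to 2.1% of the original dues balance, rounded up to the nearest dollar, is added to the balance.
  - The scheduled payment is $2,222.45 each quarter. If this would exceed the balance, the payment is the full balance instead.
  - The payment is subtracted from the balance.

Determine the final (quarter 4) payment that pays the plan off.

$610.79

Quarter 1: opening $6,714.14; interest $141.00 → $6,855.14; payment $2,222.45; balance $4,632.69
Quarter 2: opening $4,632.69; interest $141.00 → $4,773.69; payment $2,222.45; balance $2,551.24
Quarter 3: opening $2,551.24; interest $141.00 → $2,692.24; payment $2,222.45; balance $469.79
Quarter 4: opening $469.79; interest $141.00 → $610.79; payment $610.79; balance $0.00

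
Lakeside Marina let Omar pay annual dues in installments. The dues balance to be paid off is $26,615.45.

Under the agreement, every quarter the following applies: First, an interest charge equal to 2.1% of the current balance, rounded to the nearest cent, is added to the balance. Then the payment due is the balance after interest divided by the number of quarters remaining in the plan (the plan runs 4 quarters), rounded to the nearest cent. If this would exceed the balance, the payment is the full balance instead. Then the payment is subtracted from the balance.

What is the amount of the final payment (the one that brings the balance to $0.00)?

$7,230.64

Quarter 1: opening $26,615.45; interest $558.92 → $27,174.37; payment $6,793.59; balance $20,380.78
Quarter 2: opening $20,380.78; interest $428.00 → $20,808.78; payment $6,936.26; balance $13,872.52
Quarter 3: opening $13,872.52; interest $291.32 → $14,163.84; payment $7,081.92; balance $7,081.92
Quarter 4: opening $7,081.92; interest $148.72 → $7,230.64; payment $7,230.64; balance $0.00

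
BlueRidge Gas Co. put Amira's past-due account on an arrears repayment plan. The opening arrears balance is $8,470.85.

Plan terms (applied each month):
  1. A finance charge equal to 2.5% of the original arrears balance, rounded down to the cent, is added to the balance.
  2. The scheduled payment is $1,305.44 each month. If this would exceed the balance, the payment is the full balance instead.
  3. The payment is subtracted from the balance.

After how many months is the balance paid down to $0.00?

Month 1: opening $8,470.85; interest $211.77 → $8,682.62; payment $1,305.44; balance $7,377.18
Month 2: opening $7,377.18; interest $211.77 → $7,588.95; payment $1,305.44; balance $6,283.51
Month 3: opening $6,283.51; interest $211.77 → $6,495.28; payment $1,305.44; balance $5,189.84
Month 4: opening $5,189.84; interest $211.77 → $5,401.61; payment $1,305.44; balance $4,096.17
Month 5: opening $4,096.17; interest $211.77 → $4,307.94; payment $1,305.44; balance $3,002.50
Month 6: opening $3,002.50; interest $211.77 → $3,214.27; payment $1,305.44; balance $1,908.83
Month 7: opening $1,908.83; interest $211.77 → $2,120.60; payment $1,305.44; balance $815.16
Month 8: opening $815.16; interest $211.77 → $1,026.93; payment $1,026.93; balance $0.00
Balance reaches $0.00 in month 8.

8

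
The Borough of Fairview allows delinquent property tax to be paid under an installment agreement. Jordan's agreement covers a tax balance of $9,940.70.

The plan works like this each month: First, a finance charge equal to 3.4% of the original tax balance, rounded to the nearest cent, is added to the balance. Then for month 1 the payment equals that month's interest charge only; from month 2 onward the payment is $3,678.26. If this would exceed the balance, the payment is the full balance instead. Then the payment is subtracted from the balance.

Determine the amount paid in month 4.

$3,598.12

Month 1: opening $9,940.70; interest $337.98 → $10,278.68; payment $337.98; balance $9,940.70
Month 2: opening $9,940.70; interest $337.98 → $10,278.68; payment $3,678.26; balance $6,600.42
Month 3: opening $6,600.42; interest $337.98 → $6,938.40; payment $3,678.26; balance $3,260.14
Month 4: opening $3,260.14; interest $337.98 → $3,598.12; payment $3,598.12; balance $0.00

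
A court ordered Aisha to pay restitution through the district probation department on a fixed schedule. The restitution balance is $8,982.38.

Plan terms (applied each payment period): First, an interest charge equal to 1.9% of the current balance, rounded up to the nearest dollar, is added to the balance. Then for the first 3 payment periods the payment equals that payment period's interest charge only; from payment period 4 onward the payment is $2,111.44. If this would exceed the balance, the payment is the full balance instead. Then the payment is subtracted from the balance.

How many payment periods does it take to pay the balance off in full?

# | Opening | Interest | Payment | End bal
1 | $8,982.38 | $171.00 | $171.00 | $8,982.38
2 | $8,982.38 | $171.00 | $171.00 | $8,982.38
3 | $8,982.38 | $171.00 | $171.00 | $8,982.38
4 | $8,982.38 | $171.00 | $2,111.44 | $7,041.94
5 | $7,041.94 | $134.00 | $2,111.44 | $5,064.50
6 | $5,064.50 | $97.00 | $2,111.44 | $3,050.06
7 | $3,050.06 | $58.00 | $2,111.44 | $996.62
8 | $996.62 | $19.00 | $1,015.62 | $0.00
Balance reaches $0.00 in payment period 8.

8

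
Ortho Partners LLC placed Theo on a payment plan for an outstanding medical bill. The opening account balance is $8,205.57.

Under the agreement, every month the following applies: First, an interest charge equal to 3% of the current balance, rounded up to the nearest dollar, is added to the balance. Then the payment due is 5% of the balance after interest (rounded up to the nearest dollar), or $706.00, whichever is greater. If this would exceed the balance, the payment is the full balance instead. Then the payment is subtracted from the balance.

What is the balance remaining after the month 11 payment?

$2,324.57

Month 1: opening $8,205.57; interest $247.00 → $8,452.57; payment $706.00; balance $7,746.57
Month 2: opening $7,746.57; interest $233.00 → $7,979.57; payment $706.00; balance $7,273.57
Month 3: opening $7,273.57; interest $219.00 → $7,492.57; payment $706.00; balance $6,786.57
Month 4: opening $6,786.57; interest $204.00 → $6,990.57; payment $706.00; balance $6,284.57
Month 5: opening $6,284.57; interest $189.00 → $6,473.57; payment $706.00; balance $5,767.57
Month 6: opening $5,767.57; interest $174.00 → $5,941.57; payment $706.00; balance $5,235.57
Month 7: opening $5,235.57; interest $158.00 → $5,393.57; payment $706.00; balance $4,687.57
Month 8: opening $4,687.57; interest $141.00 → $4,828.57; payment $706.00; balance $4,122.57
Month 9: opening $4,122.57; interest $124.00 → $4,246.57; payment $706.00; balance $3,540.57
Month 10: opening $3,540.57; interest $107.00 → $3,647.57; payment $706.00; balance $2,941.57
Month 11: opening $2,941.57; interest $89.00 → $3,030.57; payment $706.00; balance $2,324.57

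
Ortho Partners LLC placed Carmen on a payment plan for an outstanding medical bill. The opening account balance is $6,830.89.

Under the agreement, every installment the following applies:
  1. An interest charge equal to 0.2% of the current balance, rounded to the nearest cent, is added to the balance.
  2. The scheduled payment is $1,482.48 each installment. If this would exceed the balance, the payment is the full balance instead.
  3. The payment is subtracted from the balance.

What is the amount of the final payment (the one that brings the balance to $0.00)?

# | Opening | Interest | Payment | End bal
1 | $6,830.89 | $13.66 | $1,482.48 | $5,362.07
2 | $5,362.07 | $10.72 | $1,482.48 | $3,890.31
3 | $3,890.31 | $7.78 | $1,482.48 | $2,415.61
4 | $2,415.61 | $4.83 | $1,482.48 | $937.96
5 | $937.96 | $1.88 | $939.84 | $0.00

$939.84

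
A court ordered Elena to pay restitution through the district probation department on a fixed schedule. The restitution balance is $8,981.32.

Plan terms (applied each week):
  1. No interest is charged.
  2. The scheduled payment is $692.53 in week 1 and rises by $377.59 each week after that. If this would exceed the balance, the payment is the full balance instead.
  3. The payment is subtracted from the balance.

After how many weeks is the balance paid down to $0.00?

Week 1: $8,981.32 − $692.53 → $8,288.79
Week 2: $8,288.79 − $1,070.12 → $7,218.67
Week 3: $7,218.67 − $1,447.71 → $5,770.96
Week 4: $5,770.96 − $1,825.30 → $3,945.66
Week 5: $3,945.66 − $2,202.89 → $1,742.77
Week 6: $1,742.77 − $1,742.77 → $0.00
Balance reaches $0.00 in week 6.

6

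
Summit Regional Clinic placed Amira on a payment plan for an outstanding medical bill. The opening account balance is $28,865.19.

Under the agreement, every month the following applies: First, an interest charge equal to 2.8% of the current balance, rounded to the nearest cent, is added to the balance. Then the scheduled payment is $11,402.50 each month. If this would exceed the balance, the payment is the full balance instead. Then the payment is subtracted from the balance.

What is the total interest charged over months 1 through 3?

Month 1: $28,865.19 +$808.23 interest = $29,673.42; pay $11,402.50 → $18,270.92
Month 2: $18,270.92 +$511.59 interest = $18,782.51; pay $11,402.50 → $7,380.01
Month 3: $7,380.01 +$206.64 interest = $7,586.65; pay $7,586.65 → $0.00
Total interest: $808.23 + $511.59 + $206.64 = $1,526.46

$1,526.46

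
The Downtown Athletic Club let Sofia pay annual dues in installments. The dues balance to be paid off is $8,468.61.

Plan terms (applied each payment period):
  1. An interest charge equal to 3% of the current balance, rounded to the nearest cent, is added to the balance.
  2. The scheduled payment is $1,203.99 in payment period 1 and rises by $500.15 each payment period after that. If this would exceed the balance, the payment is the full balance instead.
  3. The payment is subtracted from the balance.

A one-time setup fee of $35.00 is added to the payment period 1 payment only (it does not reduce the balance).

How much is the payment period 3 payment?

Payment period 1: $8,468.61 +$254.06 interest = $8,722.67; pay $1,203.99 (+ $35.00 fee) → $7,518.68
Payment period 2: $7,518.68 +$225.56 interest = $7,744.24; pay $1,704.14 → $6,040.10
Payment period 3: $6,040.10 +$181.20 interest = $6,221.30; pay $2,204.29 → $4,017.01

$2,204.29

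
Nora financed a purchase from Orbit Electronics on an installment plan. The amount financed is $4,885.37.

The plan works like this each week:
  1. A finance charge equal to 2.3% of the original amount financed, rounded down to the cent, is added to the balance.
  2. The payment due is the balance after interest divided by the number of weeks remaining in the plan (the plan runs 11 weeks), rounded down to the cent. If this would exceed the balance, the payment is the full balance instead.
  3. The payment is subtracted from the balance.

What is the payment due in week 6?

Week 1: opening $4,885.37; interest $112.36 → $4,997.73; payment $454.33; balance $4,543.40
Week 2: opening $4,543.40; interest $112.36 → $4,655.76; payment $465.57; balance $4,190.19
Week 3: opening $4,190.19; interest $112.36 → $4,302.55; payment $478.06; balance $3,824.49
Week 4: opening $3,824.49; interest $112.36 → $3,936.85; payment $492.10; balance $3,444.75
Week 5: opening $3,444.75; interest $112.36 → $3,557.11; payment $508.15; balance $3,048.96
Week 6: opening $3,048.96; interest $112.36 → $3,161.32; payment $526.88; balance $2,634.44

$526.88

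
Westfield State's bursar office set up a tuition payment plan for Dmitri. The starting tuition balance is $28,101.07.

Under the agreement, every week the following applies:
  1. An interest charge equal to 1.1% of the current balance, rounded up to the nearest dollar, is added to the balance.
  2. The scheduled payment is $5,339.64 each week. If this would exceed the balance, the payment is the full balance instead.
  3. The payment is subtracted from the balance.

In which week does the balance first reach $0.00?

6

# | Opening | Interest | Payment | End bal
1 | $28,101.07 | $310.00 | $5,339.64 | $23,071.43
2 | $23,071.43 | $254.00 | $5,339.64 | $17,985.79
3 | $17,985.79 | $198.00 | $5,339.64 | $12,844.15
4 | $12,844.15 | $142.00 | $5,339.64 | $7,646.51
5 | $7,646.51 | $85.00 | $5,339.64 | $2,391.87
6 | $2,391.87 | $27.00 | $2,418.87 | $0.00
Balance reaches $0.00 in week 6.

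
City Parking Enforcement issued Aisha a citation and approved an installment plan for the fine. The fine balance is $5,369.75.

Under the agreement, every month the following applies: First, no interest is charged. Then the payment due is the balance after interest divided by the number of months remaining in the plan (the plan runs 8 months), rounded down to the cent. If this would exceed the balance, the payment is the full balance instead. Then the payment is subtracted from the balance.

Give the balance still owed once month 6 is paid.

Month 1: opening $5,369.75; payment $671.21; balance $4,698.54
Month 2: opening $4,698.54; payment $671.22; balance $4,027.32
Month 3: opening $4,027.32; payment $671.22; balance $3,356.10
Month 4: opening $3,356.10; payment $671.22; balance $2,684.88
Month 5: opening $2,684.88; payment $671.22; balance $2,013.66
Month 6: opening $2,013.66; payment $671.22; balance $1,342.44

$1,342.44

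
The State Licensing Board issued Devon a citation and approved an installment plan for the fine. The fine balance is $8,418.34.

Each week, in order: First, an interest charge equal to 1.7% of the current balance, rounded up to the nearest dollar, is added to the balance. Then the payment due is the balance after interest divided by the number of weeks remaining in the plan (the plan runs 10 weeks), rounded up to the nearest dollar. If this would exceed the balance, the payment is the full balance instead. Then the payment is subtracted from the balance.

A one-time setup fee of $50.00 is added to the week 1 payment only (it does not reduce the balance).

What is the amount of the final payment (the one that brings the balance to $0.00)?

# | Opening | Interest | Payment | Fee | End bal
1 | $8,418.34 | $144.00 | $857.00 | $50.00 | $7,705.34
2 | $7,705.34 | $131.00 | $871.00 | — | $6,965.34
3 | $6,965.34 | $119.00 | $886.00 | — | $6,198.34
4 | $6,198.34 | $106.00 | $901.00 | — | $5,403.34
5 | $5,403.34 | $92.00 | $916.00 | — | $4,579.34
6 | $4,579.34 | $78.00 | $932.00 | — | $3,725.34
7 | $3,725.34 | $64.00 | $948.00 | — | $2,841.34
8 | $2,841.34 | $49.00 | $964.00 | — | $1,926.34
9 | $1,926.34 | $33.00 | $980.00 | — | $979.34
10 | $979.34 | $17.00 | $996.34 | — | $0.00

$996.34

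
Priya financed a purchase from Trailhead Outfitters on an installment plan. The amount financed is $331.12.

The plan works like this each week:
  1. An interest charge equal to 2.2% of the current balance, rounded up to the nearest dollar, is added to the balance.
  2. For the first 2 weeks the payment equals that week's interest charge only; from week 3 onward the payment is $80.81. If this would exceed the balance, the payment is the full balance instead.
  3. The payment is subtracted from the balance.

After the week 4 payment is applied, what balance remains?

$183.50

Week 1: $331.12 +$8.00 interest = $339.12; pay $8.00 → $331.12
Week 2: $331.12 +$8.00 interest = $339.12; pay $8.00 → $331.12
Week 3: $331.12 +$8.00 interest = $339.12; pay $80.81 → $258.31
Week 4: $258.31 +$6.00 interest = $264.31; pay $80.81 → $183.50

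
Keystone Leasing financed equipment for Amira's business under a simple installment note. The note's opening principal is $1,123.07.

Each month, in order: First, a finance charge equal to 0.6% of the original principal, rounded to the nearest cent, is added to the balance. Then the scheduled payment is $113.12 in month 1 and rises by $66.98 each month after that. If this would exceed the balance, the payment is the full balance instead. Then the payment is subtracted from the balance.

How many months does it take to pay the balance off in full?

5

Month 1: opening $1,123.07; interest $6.74 → $1,129.81; payment $113.12; balance $1,016.69
Month 2: opening $1,016.69; interest $6.74 → $1,023.43; payment $180.10; balance $843.33
Month 3: opening $843.33; interest $6.74 → $850.07; payment $247.08; balance $602.99
Month 4: opening $602.99; interest $6.74 → $609.73; payment $314.06; balance $295.67
Month 5: opening $295.67; interest $6.74 → $302.41; payment $302.41; balance $0.00
Balance reaches $0.00 in month 5.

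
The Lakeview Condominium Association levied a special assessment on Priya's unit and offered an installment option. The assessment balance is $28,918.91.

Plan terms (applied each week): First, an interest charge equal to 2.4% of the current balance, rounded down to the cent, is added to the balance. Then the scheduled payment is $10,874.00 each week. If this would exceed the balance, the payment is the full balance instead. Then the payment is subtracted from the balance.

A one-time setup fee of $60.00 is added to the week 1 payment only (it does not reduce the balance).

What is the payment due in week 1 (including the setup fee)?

Week 1: $28,918.91 +$694.05 interest = $29,612.96; pay $10,874.00 (+ $60.00 fee) → $18,738.96

$10,934.00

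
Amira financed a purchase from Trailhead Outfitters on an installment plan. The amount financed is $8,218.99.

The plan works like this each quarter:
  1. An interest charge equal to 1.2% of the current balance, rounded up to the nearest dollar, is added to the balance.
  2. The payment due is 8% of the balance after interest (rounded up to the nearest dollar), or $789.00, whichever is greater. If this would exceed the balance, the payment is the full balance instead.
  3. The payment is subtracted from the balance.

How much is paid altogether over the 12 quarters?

Quarter 1: opening $8,218.99; interest $99.00 → $8,317.99; payment $789.00; balance $7,528.99
Quarter 2: opening $7,528.99; interest $91.00 → $7,619.99; payment $789.00; balance $6,830.99
Quarter 3: opening $6,830.99; interest $82.00 → $6,912.99; payment $789.00; balance $6,123.99
Quarter 4: opening $6,123.99; interest $74.00 → $6,197.99; payment $789.00; balance $5,408.99
Quarter 5: opening $5,408.99; interest $65.00 → $5,473.99; payment $789.00; balance $4,684.99
Quarter 6: opening $4,684.99; interest $57.00 → $4,741.99; payment $789.00; balance $3,952.99
Quarter 7: opening $3,952.99; interest $48.00 → $4,000.99; payment $789.00; balance $3,211.99
Quarter 8: opening $3,211.99; interest $39.00 → $3,250.99; payment $789.00; balance $2,461.99
Quarter 9: opening $2,461.99; interest $30.00 → $2,491.99; payment $789.00; balance $1,702.99
Quarter 10: opening $1,702.99; interest $21.00 → $1,723.99; payment $789.00; balance $934.99
Quarter 11: opening $934.99; interest $12.00 → $946.99; payment $789.00; balance $157.99
Quarter 12: opening $157.99; interest $2.00 → $159.99; payment $159.99; balance $0.00
Total paid: $8,838.99

$8,838.99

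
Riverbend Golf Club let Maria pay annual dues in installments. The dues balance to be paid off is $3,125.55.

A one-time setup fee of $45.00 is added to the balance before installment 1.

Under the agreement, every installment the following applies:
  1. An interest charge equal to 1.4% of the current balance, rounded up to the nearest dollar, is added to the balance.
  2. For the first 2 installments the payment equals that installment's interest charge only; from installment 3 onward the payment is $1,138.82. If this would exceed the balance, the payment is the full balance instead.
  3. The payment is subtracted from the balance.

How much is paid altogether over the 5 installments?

$3,349.55

Installment 1: opening $3,170.55; interest $45.00 → $3,215.55; payment $45.00; balance $3,170.55
Installment 2: opening $3,170.55; interest $45.00 → $3,215.55; payment $45.00; balance $3,170.55
Installment 3: opening $3,170.55; interest $45.00 → $3,215.55; payment $1,138.82; balance $2,076.73
Installment 4: opening $2,076.73; interest $30.00 → $2,106.73; payment $1,138.82; balance $967.91
Installment 5: opening $967.91; interest $14.00 → $981.91; payment $981.91; balance $0.00
Total paid: $3,349.55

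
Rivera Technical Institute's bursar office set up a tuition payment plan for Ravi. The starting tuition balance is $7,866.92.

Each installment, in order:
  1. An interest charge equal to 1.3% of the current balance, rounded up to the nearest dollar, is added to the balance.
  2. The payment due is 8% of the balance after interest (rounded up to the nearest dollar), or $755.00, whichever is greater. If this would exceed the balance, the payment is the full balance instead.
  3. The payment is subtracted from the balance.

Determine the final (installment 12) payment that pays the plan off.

$209.92

# | Opening | Interest | Payment | End bal
1 | $7,866.92 | $103.00 | $755.00 | $7,214.92
2 | $7,214.92 | $94.00 | $755.00 | $6,553.92
3 | $6,553.92 | $86.00 | $755.00 | $5,884.92
4 | $5,884.92 | $77.00 | $755.00 | $5,206.92
5 | $5,206.92 | $68.00 | $755.00 | $4,519.92
6 | $4,519.92 | $59.00 | $755.00 | $3,823.92
7 | $3,823.92 | $50.00 | $755.00 | $3,118.92
8 | $3,118.92 | $41.00 | $755.00 | $2,404.92
9 | $2,404.92 | $32.00 | $755.00 | $1,681.92
10 | $1,681.92 | $22.00 | $755.00 | $948.92
11 | $948.92 | $13.00 | $755.00 | $206.92
12 | $206.92 | $3.00 | $209.92 | $0.00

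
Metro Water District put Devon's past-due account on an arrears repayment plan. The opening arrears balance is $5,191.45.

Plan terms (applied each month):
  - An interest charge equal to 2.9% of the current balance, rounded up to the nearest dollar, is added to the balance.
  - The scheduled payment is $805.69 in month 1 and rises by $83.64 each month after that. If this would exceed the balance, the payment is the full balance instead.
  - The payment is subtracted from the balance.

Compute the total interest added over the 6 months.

Month 1: opening $5,191.45; interest $151.00 → $5,342.45; payment $805.69; balance $4,536.76
Month 2: opening $4,536.76; interest $132.00 → $4,668.76; payment $889.33; balance $3,779.43
Month 3: opening $3,779.43; interest $110.00 → $3,889.43; payment $972.97; balance $2,916.46
Month 4: opening $2,916.46; interest $85.00 → $3,001.46; payment $1,056.61; balance $1,944.85
Month 5: opening $1,944.85; interest $57.00 → $2,001.85; payment $1,140.25; balance $861.60
Month 6: opening $861.60; interest $25.00 → $886.60; payment $886.60; balance $0.00
Total interest: $151.00 + $132.00 + $110.00 + $85.00 + $57.00 + $25.00 = $560.00

$560.00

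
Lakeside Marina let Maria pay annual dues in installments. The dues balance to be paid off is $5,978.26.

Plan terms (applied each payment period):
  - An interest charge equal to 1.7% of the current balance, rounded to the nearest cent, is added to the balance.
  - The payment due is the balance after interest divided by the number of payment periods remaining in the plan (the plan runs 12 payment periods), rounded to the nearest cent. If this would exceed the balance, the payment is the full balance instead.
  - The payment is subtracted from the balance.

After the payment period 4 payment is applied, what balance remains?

$4,263.51

Payment period 1: opening $5,978.26; interest $101.63 → $6,079.89; payment $506.66; balance $5,573.23
Payment period 2: opening $5,573.23; interest $94.74 → $5,667.97; payment $515.27; balance $5,152.70
Payment period 3: opening $5,152.70; interest $87.60 → $5,240.30; payment $524.03; balance $4,716.27
Payment period 4: opening $4,716.27; interest $80.18 → $4,796.45; payment $532.94; balance $4,263.51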